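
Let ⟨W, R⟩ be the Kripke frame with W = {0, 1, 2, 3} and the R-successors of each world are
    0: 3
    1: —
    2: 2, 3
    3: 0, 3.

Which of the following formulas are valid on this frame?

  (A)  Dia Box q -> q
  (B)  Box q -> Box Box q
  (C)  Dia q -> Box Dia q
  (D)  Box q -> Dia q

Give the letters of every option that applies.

R is not symmetric: 2 R 3 but not 3 R 2.
R is not transitive: 0 R 3 and 3 R 0 but not 0 R 0.
R is not euclidean: 2 R 3 and 2 R 2 but not 3 R 2.
R is not serial: 1 has no R-successor.
(A) the dual of axiom B: valid iff R is symmetric. R is not symmetric — not valid.
(B) axiom 4: valid iff R is transitive. R is not transitive — not valid.
(C) axiom 5: valid iff R is euclidean. R is not euclidean — not valid.
(D) Box q -> Dia q (axiom D) characterises the serial frames. R is not serial — not valid.

none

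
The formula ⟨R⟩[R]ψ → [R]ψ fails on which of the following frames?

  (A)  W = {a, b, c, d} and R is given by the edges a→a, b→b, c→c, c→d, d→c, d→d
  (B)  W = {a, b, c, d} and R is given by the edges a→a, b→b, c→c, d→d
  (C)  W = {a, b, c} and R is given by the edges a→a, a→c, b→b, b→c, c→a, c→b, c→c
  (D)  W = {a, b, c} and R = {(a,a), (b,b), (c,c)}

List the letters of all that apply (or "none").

C

The schema ⟨R⟩[R]ψ → [R]ψ is the dual of axiom 5; it is valid on a frame iff R is euclidean.
(A) R is euclidean (any two R-successors of the same world are R-related), so the schema is valid here.
(B) R is euclidean (any two R-successors of the same world are R-related), so the schema is valid here.
(C) R is not euclidean (c R a and c R b but not a R b), so the schema fails here.
(D) R is euclidean (any two R-successors of the same world are R-related), so the schema is valid here.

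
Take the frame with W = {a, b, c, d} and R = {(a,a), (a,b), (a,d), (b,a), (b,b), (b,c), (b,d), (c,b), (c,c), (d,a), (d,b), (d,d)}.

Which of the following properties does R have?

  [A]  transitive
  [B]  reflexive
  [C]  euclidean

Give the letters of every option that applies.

B

(A) not transitive: a R b and b R c but not a R c.
(B) reflexive: each world relates to itself.
(C) not euclidean: b R a and b R c but not a R c.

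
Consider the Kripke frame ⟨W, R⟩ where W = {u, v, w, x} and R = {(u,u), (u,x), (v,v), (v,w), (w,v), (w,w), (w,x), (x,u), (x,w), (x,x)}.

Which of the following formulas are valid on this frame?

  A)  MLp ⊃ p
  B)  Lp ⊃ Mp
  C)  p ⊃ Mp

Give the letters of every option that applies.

R is reflexive: each world relates to itself.
R is symmetric: every R-edge is matched by its reverse.
R is serial: every world has an R-successor.
(A) MLp ⊃ p is the dual of axiom B, which corresponds to symmetry. R is symmetric — valid.
(B) axiom D: valid iff R is serial. R is serial — valid.
(C) the dual of axiom T: valid iff R is reflexive. R is reflexive — valid.

A, B, C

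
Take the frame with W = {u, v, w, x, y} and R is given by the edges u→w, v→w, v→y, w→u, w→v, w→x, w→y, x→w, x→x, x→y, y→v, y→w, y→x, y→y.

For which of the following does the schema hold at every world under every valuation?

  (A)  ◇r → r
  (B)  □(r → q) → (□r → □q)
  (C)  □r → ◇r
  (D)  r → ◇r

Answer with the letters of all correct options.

R is not reflexive: not u R u.
R is serial: every world has an R-successor.
R is not a subset of the identity: u R w with u ≠ w.
(A) ◇r → r (the converse of T) corresponds to R being a subset of the identity. Here R ⊄ identity, so not valid.
(B) □(r → q) → (□r → □q) is the K axiom; it holds on all frames — valid.
(C) □r → ◇r (axiom D) characterises the serial frames. R is serial — valid.
(D) r → ◇r is the dual of axiom T, which corresponds to reflexivity. R is not reflexive — not valid.

B, C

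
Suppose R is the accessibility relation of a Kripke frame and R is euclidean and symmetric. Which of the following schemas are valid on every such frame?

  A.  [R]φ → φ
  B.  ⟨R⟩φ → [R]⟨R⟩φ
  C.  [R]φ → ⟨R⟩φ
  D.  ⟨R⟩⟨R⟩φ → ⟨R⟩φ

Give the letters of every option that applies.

B, D

A symmetric euclidean relation is transitive (uRv and vRw give vRu by symmetry, then uRw by the euclidean condition, applied at v).
(A) [R]φ → φ (axiom T) characterises the reflexive frames. Such an R need not be reflexive — not valid.
(B) ⟨R⟩φ → [R]⟨R⟩φ is axiom 5, which corresponds to the euclidean property. Every such R is euclidean — valid.
(C) [R]φ → ⟨R⟩φ is axiom D; it is valid on a frame exactly when R is serial. Such an R need not be serial, so not valid.
(D) the dual of axiom 4: valid iff R is transitive. Every such R is transitive — valid.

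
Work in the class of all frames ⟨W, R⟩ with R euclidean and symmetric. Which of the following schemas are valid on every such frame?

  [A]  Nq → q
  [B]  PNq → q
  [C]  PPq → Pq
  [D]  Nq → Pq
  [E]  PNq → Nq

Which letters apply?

B, C, E

A symmetric euclidean relation is transitive (uRv and vRw give vRu by symmetry, then uRw by the euclidean condition, applied at v).
(A) Nq → q (axiom T) characterises the reflexive frames. Such an R need not be reflexive — not valid.
(B) PNq → q is the dual of axiom B, which corresponds to symmetry. Every such R is symmetric — valid.
(C) PPq → Pq is the dual of axiom 4, which corresponds to transitivity. Every such R is transitive — valid.
(D) Nq → Pq (axiom D) characterises the serial frames. Such an R need not be serial — not valid.
(E) PNq → Nq is the dual of axiom 5; it is valid on a frame exactly when R is euclidean. Every such R is euclidean, so valid.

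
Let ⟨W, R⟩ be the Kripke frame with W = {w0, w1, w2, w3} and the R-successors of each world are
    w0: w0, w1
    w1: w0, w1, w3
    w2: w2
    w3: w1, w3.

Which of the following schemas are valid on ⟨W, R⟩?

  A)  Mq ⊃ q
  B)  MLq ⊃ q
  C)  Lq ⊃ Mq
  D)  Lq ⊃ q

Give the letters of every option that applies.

R is reflexive: each world relates to itself.
R is symmetric: every R-edge is matched by its reverse.
R is serial: every world has an R-successor.
R is not a subset of the identity: w0 R w1 with w0 ≠ w1.
(A) Mq ⊃ q (the converse of T) corresponds to R being a subset of the identity. Here R ⊄ identity, so not valid.
(B) MLq ⊃ q is the dual of axiom B, which corresponds to symmetry. R is symmetric — valid.
(C) Lq ⊃ Mq is axiom D, which corresponds to seriality. R is serial — valid.
(D) Lq ⊃ q is axiom T, which corresponds to reflexivity. R is reflexive — valid.

B, C, D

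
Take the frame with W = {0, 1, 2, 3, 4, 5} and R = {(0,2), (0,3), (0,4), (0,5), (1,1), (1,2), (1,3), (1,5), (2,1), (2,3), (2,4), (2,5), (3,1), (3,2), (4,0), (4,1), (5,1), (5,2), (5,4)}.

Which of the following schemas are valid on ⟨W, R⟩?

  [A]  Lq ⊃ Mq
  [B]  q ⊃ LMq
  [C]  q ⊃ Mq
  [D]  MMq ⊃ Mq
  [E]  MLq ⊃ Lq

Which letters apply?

A

R is not reflexive: not 0 R 0.
R is not symmetric: 0 R 2 but not 2 R 0.
R is not transitive: 0 R 2 and 2 R 1 but not 0 R 1.
R is not euclidean: 0 R 3 and 0 R 4 but not 3 R 4.
R is serial: every world has an R-successor.
(A) Lq ⊃ Mq is axiom D, which corresponds to seriality. R is serial — valid.
(B) q ⊃ LMq is axiom B, which corresponds to symmetry. R is not symmetric — not valid.
(C) q ⊃ Mq is the dual of axiom T; it is valid on a frame exactly when R is reflexive. R is not reflexive, so not valid.
(D) MMq ⊃ Mq is the dual of axiom 4, which corresponds to transitivity. R is not transitive — not valid.
(E) MLq ⊃ Lq is the dual of axiom 5; it is valid on a frame exactly when R is euclidean. R is not euclidean, so not valid.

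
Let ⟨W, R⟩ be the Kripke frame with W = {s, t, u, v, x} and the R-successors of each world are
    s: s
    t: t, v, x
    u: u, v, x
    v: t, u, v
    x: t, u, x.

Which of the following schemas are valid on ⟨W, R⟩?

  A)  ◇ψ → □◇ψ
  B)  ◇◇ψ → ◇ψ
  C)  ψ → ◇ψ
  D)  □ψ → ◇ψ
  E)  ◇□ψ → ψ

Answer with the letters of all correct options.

R is reflexive: each world relates to itself.
R is symmetric: every R-edge is matched by its reverse.
R is not transitive: t R v and v R u but not t R u.
R is not euclidean: t R v and t R x but not v R x.
R is serial: every world has an R-successor.
(A) axiom 5: valid iff R is euclidean. R is not euclidean — not valid.
(B) ◇◇ψ → ◇ψ (the dual of axiom 4) characterises the transitive frames. R is not transitive — not valid.
(C) ψ → ◇ψ is the dual of axiom T; it is valid on a frame exactly when R is reflexive. R is reflexive, so valid.
(D) □ψ → ◇ψ is axiom D; it is valid on a frame exactly when R is serial. R is serial, so valid.
(E) the dual of axiom B: valid iff R is symmetric. R is symmetric — valid.

C, D, E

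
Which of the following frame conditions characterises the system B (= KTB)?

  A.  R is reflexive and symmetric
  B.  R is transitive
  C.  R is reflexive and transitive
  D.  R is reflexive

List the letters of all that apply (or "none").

A

(A) B (= KTB) is sound and complete for exactly this class.
(B) this class determines K4, not B (= KTB).
(C) this class determines S4, not B (= KTB).
(D) this class determines T (= KT), not B (= KTB).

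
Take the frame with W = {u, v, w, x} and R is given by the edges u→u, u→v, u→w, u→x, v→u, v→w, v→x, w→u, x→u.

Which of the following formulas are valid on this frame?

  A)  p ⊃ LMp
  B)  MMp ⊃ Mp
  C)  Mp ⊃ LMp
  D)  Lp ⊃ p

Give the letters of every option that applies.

R is not reflexive: not v R v.
R is not symmetric: v R w but not w R v.
R is not transitive: v R u and u R v but not v R v.
R is not euclidean: u R w and u R v but not w R v.
(A) p ⊃ LMp is axiom B; it is valid on a frame exactly when R is symmetric. R is not symmetric, so not valid.
(B) the dual of axiom 4: valid iff R is transitive. R is not transitive — not valid.
(C) Mp ⊃ LMp is axiom 5; it is valid on a frame exactly when R is euclidean. R is not euclidean, so not valid.
(D) axiom T: valid iff R is reflexive. R is not reflexive — not valid.

none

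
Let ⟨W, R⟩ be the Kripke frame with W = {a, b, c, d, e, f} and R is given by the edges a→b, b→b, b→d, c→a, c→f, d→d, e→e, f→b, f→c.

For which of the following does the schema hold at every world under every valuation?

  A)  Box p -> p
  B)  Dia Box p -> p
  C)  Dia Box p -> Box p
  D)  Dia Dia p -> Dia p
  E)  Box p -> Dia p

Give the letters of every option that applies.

E

R is not reflexive: not a R a.
R is not symmetric: a R b but not b R a.
R is not transitive: a R b and b R d but not a R d.
R is not euclidean: b R d and b R b but not d R b.
R is serial: every world has an R-successor.
(A) Box p -> p is axiom T, which corresponds to reflexivity. R is not reflexive — not valid.
(B) Dia Box p -> p (the dual of axiom B) characterises the symmetric frames. R is not symmetric — not valid.
(C) Dia Box p -> Box p is the dual of axiom 5, which corresponds to the euclidean property. R is not euclidean — not valid.
(D) Dia Dia p -> Dia p is the dual of axiom 4; it is valid on a frame exactly when R is transitive. R is not transitive, so not valid.
(E) axiom D: valid iff R is serial. R is serial — valid.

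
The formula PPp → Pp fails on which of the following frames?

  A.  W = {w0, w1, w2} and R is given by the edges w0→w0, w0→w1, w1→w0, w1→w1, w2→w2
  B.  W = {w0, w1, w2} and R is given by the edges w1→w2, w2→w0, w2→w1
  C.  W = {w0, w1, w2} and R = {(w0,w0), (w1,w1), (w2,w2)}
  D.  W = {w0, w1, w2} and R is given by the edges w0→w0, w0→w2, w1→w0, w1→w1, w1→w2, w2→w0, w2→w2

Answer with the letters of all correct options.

B

The schema PPp → Pp is the dual of axiom 4; it is valid on a frame iff R is transitive.
(A) R is transitive (R is closed under composition), so the schema is valid here.
(B) R is not transitive (w1 R w2 and w2 R w0 but not w1 R w0), so the schema fails here.
(C) R is transitive (R is closed under composition), so the schema is valid here.
(D) R is transitive (R is closed under composition), so the schema is valid here.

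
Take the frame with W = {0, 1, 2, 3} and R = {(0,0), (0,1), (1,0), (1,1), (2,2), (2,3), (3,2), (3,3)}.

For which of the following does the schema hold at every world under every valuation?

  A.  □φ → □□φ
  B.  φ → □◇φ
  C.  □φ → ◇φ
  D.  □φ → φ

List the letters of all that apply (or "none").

R is reflexive: each world relates to itself.
R is symmetric: every R-edge is matched by its reverse.
R is transitive: R is closed under composition.
R is serial: every world has an R-successor.
(A) □φ → □□φ (axiom 4) characterises the transitive frames. R is transitive — valid.
(B) φ → □◇φ is axiom B; it is valid on a frame exactly when R is symmetric. R is symmetric, so valid.
(C) □φ → ◇φ is axiom D; it is valid on a frame exactly when R is serial. R is serial, so valid.
(D) □φ → φ is axiom T; it is valid on a frame exactly when R is reflexive. R is reflexive, so valid.

A, B, C, D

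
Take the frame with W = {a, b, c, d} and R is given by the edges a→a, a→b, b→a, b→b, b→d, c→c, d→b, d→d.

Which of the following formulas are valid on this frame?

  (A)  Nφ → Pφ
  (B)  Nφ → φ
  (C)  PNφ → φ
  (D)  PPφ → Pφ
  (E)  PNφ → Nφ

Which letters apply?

R is reflexive: each world relates to itself.
R is symmetric: every R-edge is matched by its reverse.
R is not transitive: a R b and b R d but not a R d.
R is not euclidean: b R a and b R d but not a R d.
R is serial: every world has an R-successor.
(A) Nφ → Pφ is axiom D, which corresponds to seriality. R is serial — valid.
(B) axiom T: valid iff R is reflexive. R is reflexive — valid.
(C) PNφ → φ (the dual of axiom B) characterises the symmetric frames. R is symmetric — valid.
(D) the dual of axiom 4: valid iff R is transitive. R is not transitive — not valid.
(E) PNφ → Nφ (the dual of axiom 5) characterises the euclidean frames. R is not euclidean — not valid.

A, B, C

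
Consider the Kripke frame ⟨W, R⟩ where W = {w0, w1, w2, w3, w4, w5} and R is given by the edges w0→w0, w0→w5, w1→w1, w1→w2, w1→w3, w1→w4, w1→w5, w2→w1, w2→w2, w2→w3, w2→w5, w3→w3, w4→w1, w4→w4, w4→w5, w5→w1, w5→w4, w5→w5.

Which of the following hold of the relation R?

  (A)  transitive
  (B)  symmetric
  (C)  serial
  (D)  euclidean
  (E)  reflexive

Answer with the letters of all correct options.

C, E

(A) not transitive: w0 R w5 and w5 R w1 but not w0 R w1.
(B) not symmetric: w0 R w5 but not w5 R w0.
(C) serial: every world has an R-successor.
(D) not euclidean: w0 R w5 and w0 R w0 but not w5 R w0.
(E) reflexive: each world relates to itself.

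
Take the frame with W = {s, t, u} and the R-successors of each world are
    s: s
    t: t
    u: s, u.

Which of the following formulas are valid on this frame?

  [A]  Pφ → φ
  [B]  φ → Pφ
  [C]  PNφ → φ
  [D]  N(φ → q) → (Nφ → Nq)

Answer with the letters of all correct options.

B, D

R is reflexive: each world relates to itself.
R is not symmetric: u R s but not s R u.
R is not a subset of the identity: u R s with u ≠ s.
(A) Pφ → φ (the converse of T) corresponds to R being a subset of the identity. Here R ⊄ identity, so not valid.
(B) φ → Pφ is the dual of axiom T, which corresponds to reflexivity. R is reflexive — valid.
(C) PNφ → φ (the dual of axiom B) characterises the symmetric frames. R is not symmetric — not valid.
(D) this is just K, valid on every normal frame.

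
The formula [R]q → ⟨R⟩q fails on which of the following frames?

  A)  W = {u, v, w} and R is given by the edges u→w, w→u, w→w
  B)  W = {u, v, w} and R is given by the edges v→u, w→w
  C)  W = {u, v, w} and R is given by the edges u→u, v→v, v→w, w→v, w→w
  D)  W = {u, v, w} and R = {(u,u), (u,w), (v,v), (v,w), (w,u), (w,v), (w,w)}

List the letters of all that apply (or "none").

The schema [R]q → ⟨R⟩q is axiom D; it is valid on a frame iff R is serial.
(A) R is not serial (v has no R-successor), so the schema fails here.
(B) R is not serial (u has no R-successor), so the schema fails here.
(C) R is serial (every world has an R-successor), so the schema is valid here.
(D) R is serial (every world has an R-successor), so the schema is valid here.

A, B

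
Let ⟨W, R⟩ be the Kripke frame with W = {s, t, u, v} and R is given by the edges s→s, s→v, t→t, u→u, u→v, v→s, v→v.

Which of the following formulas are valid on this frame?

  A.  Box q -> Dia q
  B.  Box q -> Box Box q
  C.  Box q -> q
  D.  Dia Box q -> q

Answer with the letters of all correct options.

R is reflexive: each world relates to itself.
R is not symmetric: u R v but not v R u.
R is not transitive: u R v and v R s but not u R s.
R is serial: every world has an R-successor.
(A) Box q -> Dia q (axiom D) characterises the serial frames. R is serial — valid.
(B) Box q -> Box Box q (axiom 4) characterises the transitive frames. R is not transitive — not valid.
(C) Box q -> q is axiom T, which corresponds to reflexivity. R is reflexive — valid.
(D) Dia Box q -> q (the dual of axiom B) characterises the symmetric frames. R is not symmetric — not valid.

A, C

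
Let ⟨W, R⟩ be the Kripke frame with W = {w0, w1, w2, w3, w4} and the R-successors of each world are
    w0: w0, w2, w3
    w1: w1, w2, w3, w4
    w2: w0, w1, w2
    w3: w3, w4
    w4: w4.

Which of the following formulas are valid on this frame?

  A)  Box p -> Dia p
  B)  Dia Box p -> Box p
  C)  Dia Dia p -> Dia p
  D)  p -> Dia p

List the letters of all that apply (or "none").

R is reflexive: each world relates to itself.
R is not transitive: w0 R w2 and w2 R w1 but not w0 R w1.
R is not euclidean: w0 R w2 and w0 R w3 but not w2 R w3.
R is serial: every world has an R-successor.
(A) axiom D: valid iff R is serial. R is serial — valid.
(B) Dia Box p -> Box p is the dual of axiom 5, which corresponds to the euclidean property. R is not euclidean — not valid.
(C) Dia Dia p -> Dia p is the dual of axiom 4, which corresponds to transitivity. R is not transitive — not valid.
(D) p -> Dia p is the dual of axiom T; it is valid on a frame exactly when R is reflexive. R is reflexive, so valid.

A, D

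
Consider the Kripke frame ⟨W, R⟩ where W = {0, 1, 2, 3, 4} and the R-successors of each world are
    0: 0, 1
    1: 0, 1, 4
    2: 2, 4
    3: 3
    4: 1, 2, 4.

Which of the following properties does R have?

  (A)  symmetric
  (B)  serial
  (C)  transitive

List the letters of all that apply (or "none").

A, B

(A) symmetric: every R-edge is matched by its reverse.
(B) serial: every world has an R-successor.
(C) not transitive: 0 R 1 and 1 R 4 but not 0 R 4.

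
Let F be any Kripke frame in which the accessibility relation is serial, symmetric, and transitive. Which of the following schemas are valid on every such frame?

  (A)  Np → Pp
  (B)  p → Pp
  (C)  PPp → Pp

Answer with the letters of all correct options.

A, B, C

A serial symmetric transitive relation is reflexive (take any v with uRv; symmetry gives vRu and transitivity gives uRu), hence an equivalence relation.
(A) Np → Pp is axiom D, which corresponds to seriality. Every such R is serial — valid.
(B) p → Pp is the dual of axiom T; it is valid on a frame exactly when R is reflexive. Every such R is reflexive, so valid.
(C) PPp → Pp (the dual of axiom 4) characterises the transitive frames. Every such R is transitive — valid.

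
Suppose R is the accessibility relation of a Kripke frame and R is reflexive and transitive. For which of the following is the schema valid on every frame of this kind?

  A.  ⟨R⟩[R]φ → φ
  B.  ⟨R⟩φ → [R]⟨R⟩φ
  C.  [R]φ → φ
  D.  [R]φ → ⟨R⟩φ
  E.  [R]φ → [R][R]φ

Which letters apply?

C, D, E

Reflexive relations are serial.
(A) ⟨R⟩[R]φ → φ is the dual of axiom B, which corresponds to symmetry. Such an R need not be symmetric — not valid.
(B) axiom 5: valid iff R is euclidean. Such an R need not be euclidean — not valid.
(C) [R]φ → φ is axiom T, which corresponds to reflexivity. Every such R is reflexive — valid.
(D) [R]φ → ⟨R⟩φ is axiom D; it is valid on a frame exactly when R is serial. Every such R is serial, so valid.
(E) axiom 4: valid iff R is transitive. Every such R is transitive — valid.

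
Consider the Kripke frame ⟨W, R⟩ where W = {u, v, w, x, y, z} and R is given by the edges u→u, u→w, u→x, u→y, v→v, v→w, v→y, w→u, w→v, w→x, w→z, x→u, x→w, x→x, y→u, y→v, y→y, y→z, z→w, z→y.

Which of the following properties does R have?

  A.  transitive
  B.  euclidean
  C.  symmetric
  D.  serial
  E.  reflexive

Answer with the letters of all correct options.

C, D

(A) not transitive: u R w and w R v but not u R v.
(B) not euclidean: u R w and u R y but not w R y.
(C) symmetric: every R-edge is matched by its reverse.
(D) serial: every world has an R-successor.
(E) not reflexive: not w R w.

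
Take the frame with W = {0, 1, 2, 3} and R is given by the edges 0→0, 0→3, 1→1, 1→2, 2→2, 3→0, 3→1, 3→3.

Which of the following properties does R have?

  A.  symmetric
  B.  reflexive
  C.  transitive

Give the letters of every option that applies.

(A) not symmetric: 1 R 2 but not 2 R 1.
(B) reflexive: each world relates to itself.
(C) not transitive: 0 R 3 and 3 R 1 but not 0 R 1.

B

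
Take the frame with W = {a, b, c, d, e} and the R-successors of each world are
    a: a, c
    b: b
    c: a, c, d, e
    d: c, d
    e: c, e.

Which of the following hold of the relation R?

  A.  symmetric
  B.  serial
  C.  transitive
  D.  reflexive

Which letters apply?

A, B, D

(A) symmetric: every R-edge is matched by its reverse.
(B) serial: every world has an R-successor.
(C) not transitive: a R c and c R d but not a R d.
(D) reflexive: each world relates to itself.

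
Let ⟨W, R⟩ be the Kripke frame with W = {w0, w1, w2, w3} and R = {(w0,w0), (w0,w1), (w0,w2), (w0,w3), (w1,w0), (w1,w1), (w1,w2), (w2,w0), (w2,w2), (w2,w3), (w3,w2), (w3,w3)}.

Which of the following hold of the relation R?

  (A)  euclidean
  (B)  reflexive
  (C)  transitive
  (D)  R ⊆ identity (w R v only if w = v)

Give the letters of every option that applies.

B

(A) not euclidean: w0 R w1 and w0 R w3 but not w1 R w3.
(B) reflexive: each world relates to itself.
(C) not transitive: w1 R w0 and w0 R w3 but not w1 R w3.
(D) not ⊆ identity: w0 R w1 with w0 ≠ w1.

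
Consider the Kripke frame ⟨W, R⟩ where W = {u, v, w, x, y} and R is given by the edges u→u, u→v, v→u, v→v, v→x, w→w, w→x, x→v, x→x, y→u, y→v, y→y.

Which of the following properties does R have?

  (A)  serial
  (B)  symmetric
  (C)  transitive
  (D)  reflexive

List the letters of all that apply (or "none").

A, D

(A) serial: every world has an R-successor.
(B) not symmetric: w R x but not x R w.
(C) not transitive: u R v and v R x but not u R x.
(D) reflexive: each world relates to itself.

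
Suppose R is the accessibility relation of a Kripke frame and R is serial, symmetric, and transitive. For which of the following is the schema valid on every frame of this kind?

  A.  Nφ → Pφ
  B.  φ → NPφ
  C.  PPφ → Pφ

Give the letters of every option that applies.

A, B, C

A serial symmetric transitive relation is reflexive (take any v with uRv; symmetry gives vRu and transitivity gives uRu), hence an equivalence relation.
(A) Nφ → Pφ (axiom D) characterises the serial frames. Every such R is serial — valid.
(B) φ → NPφ is axiom B; it is valid on a frame exactly when R is symmetric. Every such R is symmetric, so valid.
(C) PPφ → Pφ (the dual of axiom 4) characterises the transitive frames. Every such R is transitive — valid.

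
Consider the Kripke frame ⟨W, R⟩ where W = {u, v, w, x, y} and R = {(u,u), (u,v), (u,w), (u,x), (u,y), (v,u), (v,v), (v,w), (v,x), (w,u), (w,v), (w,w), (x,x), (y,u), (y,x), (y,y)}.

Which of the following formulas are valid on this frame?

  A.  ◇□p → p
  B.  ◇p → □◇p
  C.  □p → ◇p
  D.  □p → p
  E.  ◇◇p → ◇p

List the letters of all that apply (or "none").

C, D

R is reflexive: each world relates to itself.
R is not symmetric: u R x but not x R u.
R is not transitive: v R u and u R y but not v R y.
R is not euclidean: u R v and u R y but not v R y.
R is serial: every world has an R-successor.
(A) ◇□p → p is the dual of axiom B, which corresponds to symmetry. R is not symmetric — not valid.
(B) ◇p → □◇p is axiom 5; it is valid on a frame exactly when R is euclidean. R is not euclidean, so not valid.
(C) axiom D: valid iff R is serial. R is serial — valid.
(D) □p → p is axiom T, which corresponds to reflexivity. R is reflexive — valid.
(E) the dual of axiom 4: valid iff R is transitive. R is not transitive — not valid.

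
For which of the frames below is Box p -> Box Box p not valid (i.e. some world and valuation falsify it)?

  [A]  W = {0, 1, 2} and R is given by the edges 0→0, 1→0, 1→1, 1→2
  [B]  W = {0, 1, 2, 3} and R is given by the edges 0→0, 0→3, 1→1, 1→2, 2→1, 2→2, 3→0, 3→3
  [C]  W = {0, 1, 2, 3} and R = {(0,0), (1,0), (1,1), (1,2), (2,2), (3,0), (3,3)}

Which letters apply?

none

The schema Box p -> Box Box p is axiom 4; it is valid on a frame iff R is transitive.
(A) R is transitive (R is closed under composition), so the schema is valid here.
(B) R is transitive (R is closed under composition), so the schema is valid here.
(C) R is transitive (R is closed under composition), so the schema is valid here.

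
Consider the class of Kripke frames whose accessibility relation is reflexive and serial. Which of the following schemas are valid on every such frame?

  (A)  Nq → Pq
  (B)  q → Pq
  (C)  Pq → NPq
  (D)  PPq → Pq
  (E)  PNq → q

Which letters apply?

(A) Nq → Pq (axiom D) characterises the serial frames. Every such R is serial — valid.
(B) the dual of axiom T: valid iff R is reflexive. Every such R is reflexive — valid.
(C) axiom 5: valid iff R is euclidean. Such an R need not be euclidean — not valid.
(D) PPq → Pq is the dual of axiom 4; it is valid on a frame exactly when R is transitive. Such an R need not be transitive, so not valid.
(E) the dual of axiom B: valid iff R is symmetric. Such an R need not be symmetric — not valid.

A, B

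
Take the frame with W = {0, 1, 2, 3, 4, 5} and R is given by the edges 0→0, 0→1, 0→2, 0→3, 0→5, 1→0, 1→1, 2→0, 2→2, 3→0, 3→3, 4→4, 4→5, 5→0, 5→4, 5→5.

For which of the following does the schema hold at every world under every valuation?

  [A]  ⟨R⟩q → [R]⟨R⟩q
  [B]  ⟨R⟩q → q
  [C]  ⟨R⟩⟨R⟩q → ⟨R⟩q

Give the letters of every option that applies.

R is not transitive: 0 R 5 and 5 R 4 but not 0 R 4.
R is not euclidean: 0 R 1 and 0 R 2 but not 1 R 2.
R is not a subset of the identity: 0 R 1 with 0 ≠ 1.
(A) ⟨R⟩q → [R]⟨R⟩q (axiom 5) characterises the euclidean frames. R is not euclidean — not valid.
(B) ⟨R⟩q → q (the converse of T) corresponds to R being a subset of the identity. Here R ⊄ identity, so not valid.
(C) ⟨R⟩⟨R⟩q → ⟨R⟩q (the dual of axiom 4) characterises the transitive frames. R is not transitive — not valid.

none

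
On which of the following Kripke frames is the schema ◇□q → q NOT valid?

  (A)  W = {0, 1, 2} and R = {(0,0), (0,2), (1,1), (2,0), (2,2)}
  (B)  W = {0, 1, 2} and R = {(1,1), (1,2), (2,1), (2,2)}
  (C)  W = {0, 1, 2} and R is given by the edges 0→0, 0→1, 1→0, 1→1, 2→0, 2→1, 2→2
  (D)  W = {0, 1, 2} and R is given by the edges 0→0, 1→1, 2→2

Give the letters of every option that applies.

C

The schema ◇□q → q is the dual of axiom B; it is valid on a frame iff R is symmetric.
(A) R is symmetric (every R-edge is matched by its reverse), so the schema is valid here.
(B) R is symmetric (every R-edge is matched by its reverse), so the schema is valid here.
(C) R is not symmetric (2 R 0 but not 0 R 2), so the schema fails here.
(D) R is symmetric (every R-edge is matched by its reverse), so the schema is valid here.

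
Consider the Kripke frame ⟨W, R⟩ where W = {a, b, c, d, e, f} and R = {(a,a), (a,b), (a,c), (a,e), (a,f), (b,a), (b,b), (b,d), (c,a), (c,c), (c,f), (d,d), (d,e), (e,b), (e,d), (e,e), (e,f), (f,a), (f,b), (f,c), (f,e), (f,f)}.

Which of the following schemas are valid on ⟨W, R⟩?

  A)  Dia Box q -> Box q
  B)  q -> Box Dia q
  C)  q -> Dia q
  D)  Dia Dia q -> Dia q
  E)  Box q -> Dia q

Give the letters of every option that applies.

C, E

R is reflexive: each world relates to itself.
R is not symmetric: a R e but not e R a.
R is not transitive: a R b and b R d but not a R d.
R is not euclidean: a R b and a R c but not b R c.
R is serial: every world has an R-successor.
(A) the dual of axiom 5: valid iff R is euclidean. R is not euclidean — not valid.
(B) axiom B: valid iff R is symmetric. R is not symmetric — not valid.
(C) q -> Dia q is the dual of axiom T; it is valid on a frame exactly when R is reflexive. R is reflexive, so valid.
(D) the dual of axiom 4: valid iff R is transitive. R is not transitive — not valid.
(E) axiom D: valid iff R is serial. R is serial — valid.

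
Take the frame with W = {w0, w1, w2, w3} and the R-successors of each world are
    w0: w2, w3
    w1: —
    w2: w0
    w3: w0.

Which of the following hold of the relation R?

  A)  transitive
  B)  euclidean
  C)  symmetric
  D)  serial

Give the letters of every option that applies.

C

(A) not transitive: w0 R w2 and w2 R w0 but not w0 R w0.
(B) not euclidean: w0 R w2 and w0 R w3 but not w2 R w3.
(C) symmetric: every R-edge is matched by its reverse.
(D) not serial: w1 has no R-successor.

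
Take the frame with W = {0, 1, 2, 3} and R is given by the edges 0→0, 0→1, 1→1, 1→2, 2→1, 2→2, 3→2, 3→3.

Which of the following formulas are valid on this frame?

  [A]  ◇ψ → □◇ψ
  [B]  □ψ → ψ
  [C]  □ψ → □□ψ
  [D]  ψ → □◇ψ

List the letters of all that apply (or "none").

R is reflexive: each world relates to itself.
R is not symmetric: 0 R 1 but not 1 R 0.
R is not transitive: 0 R 1 and 1 R 2 but not 0 R 2.
R is not euclidean: 0 R 1 and 0 R 0 but not 1 R 0.
(A) axiom 5: valid iff R is euclidean. R is not euclidean — not valid.
(B) □ψ → ψ (axiom T) characterises the reflexive frames. R is reflexive — valid.
(C) □ψ → □□ψ is axiom 4, which corresponds to transitivity. R is not transitive — not valid.
(D) ψ → □◇ψ (axiom B) characterises the symmetric frames. R is not symmetric — not valid.

B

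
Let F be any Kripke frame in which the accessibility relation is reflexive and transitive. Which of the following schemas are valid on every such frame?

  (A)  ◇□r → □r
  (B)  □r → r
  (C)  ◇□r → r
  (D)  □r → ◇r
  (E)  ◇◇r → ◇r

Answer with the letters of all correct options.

Reflexive relations are serial.
(A) ◇□r → □r (the dual of axiom 5) characterises the euclidean frames. Such an R need not be euclidean — not valid.
(B) □r → r is axiom T; it is valid on a frame exactly when R is reflexive. Every such R is reflexive, so valid.
(C) ◇□r → r is the dual of axiom B; it is valid on a frame exactly when R is symmetric. Such an R need not be symmetric, so not valid.
(D) □r → ◇r (axiom D) characterises the serial frames. Every such R is serial — valid.
(E) ◇◇r → ◇r (the dual of axiom 4) characterises the transitive frames. Every such R is transitive — valid.

B, D, E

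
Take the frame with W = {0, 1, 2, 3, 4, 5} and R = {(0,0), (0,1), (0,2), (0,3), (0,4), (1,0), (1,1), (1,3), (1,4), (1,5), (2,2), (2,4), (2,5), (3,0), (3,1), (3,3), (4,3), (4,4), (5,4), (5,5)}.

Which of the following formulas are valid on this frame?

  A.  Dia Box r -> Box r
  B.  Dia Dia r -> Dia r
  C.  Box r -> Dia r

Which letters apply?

C

R is not transitive: 0 R 1 and 1 R 5 but not 0 R 5.
R is not euclidean: 0 R 1 and 0 R 2 but not 1 R 2.
R is serial: every world has an R-successor.
(A) Dia Box r -> Box r is the dual of axiom 5; it is valid on a frame exactly when R is euclidean. R is not euclidean, so not valid.
(B) the dual of axiom 4: valid iff R is transitive. R is not transitive — not valid.
(C) Box r -> Dia r is axiom D; it is valid on a frame exactly when R is serial. R is serial, so valid.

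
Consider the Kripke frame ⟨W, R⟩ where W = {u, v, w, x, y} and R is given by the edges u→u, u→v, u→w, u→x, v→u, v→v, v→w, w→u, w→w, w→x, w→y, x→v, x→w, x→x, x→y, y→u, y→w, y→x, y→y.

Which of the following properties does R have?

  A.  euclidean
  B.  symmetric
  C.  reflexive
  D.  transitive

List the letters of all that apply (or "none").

C

(A) not euclidean: u R v and u R x but not v R x.
(B) not symmetric: u R x but not x R u.
(C) reflexive: each world relates to itself.
(D) not transitive: u R w and w R y but not u R y.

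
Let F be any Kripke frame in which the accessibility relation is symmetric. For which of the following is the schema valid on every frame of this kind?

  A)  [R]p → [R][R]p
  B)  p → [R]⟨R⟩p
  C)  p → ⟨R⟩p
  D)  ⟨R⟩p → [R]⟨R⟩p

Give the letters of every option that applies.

B

(A) [R]p → [R][R]p is axiom 4, which corresponds to transitivity. Such an R need not be transitive — not valid.
(B) p → [R]⟨R⟩p is axiom B; it is valid on a frame exactly when R is symmetric. Every such R is symmetric, so valid.
(C) p → ⟨R⟩p (the dual of axiom T) characterises the reflexive frames. Such an R need not be reflexive — not valid.
(D) ⟨R⟩p → [R]⟨R⟩p (axiom 5) characterises the euclidean frames. Such an R need not be euclidean — not valid.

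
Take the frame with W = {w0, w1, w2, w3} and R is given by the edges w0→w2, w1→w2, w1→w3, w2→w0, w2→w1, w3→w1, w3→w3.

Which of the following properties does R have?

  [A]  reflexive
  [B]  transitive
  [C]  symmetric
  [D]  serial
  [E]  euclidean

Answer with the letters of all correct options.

C, D

(A) not reflexive: not w0 R w0.
(B) not transitive: w0 R w2 and w2 R w0 but not w0 R w0.
(C) symmetric: every R-edge is matched by its reverse.
(D) serial: every world has an R-successor.
(E) not euclidean: w1 R w2 and w1 R w3 but not w2 R w3.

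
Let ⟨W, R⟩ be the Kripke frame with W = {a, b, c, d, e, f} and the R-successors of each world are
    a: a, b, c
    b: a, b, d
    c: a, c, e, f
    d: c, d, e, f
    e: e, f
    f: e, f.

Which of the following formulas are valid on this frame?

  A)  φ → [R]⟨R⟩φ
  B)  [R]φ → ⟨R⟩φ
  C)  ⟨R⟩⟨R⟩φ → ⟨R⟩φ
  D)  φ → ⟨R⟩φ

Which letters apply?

B, D

R is reflexive: each world relates to itself.
R is not symmetric: b R d but not d R b.
R is not transitive: a R b and b R d but not a R d.
R is serial: every world has an R-successor.
(A) axiom B: valid iff R is symmetric. R is not symmetric — not valid.
(B) [R]φ → ⟨R⟩φ is axiom D, which corresponds to seriality. R is serial — valid.
(C) ⟨R⟩⟨R⟩φ → ⟨R⟩φ is the dual of axiom 4, which corresponds to transitivity. R is not transitive — not valid.
(D) φ → ⟨R⟩φ is the dual of axiom T; it is valid on a frame exactly when R is reflexive. R is reflexive, so valid.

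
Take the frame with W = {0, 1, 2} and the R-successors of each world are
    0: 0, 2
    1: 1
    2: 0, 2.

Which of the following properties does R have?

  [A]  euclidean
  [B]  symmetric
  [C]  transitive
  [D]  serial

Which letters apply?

A, B, C, D

(A) euclidean: any two R-successors of the same world are R-related.
(B) symmetric: every R-edge is matched by its reverse.
(C) transitive: R is closed under composition.
(D) serial: every world has an R-successor.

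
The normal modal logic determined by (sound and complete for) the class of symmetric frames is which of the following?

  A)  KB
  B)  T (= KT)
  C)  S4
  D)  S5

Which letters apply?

(A) KB is determined by exactly this class.
(B) T (= KT) is determined by the class of reflexive frames.
(C) S4 is determined by the class of reflexive and transitive frames.
(D) S5 is determined by the class of reflexive, symmetric, and transitive frames.

A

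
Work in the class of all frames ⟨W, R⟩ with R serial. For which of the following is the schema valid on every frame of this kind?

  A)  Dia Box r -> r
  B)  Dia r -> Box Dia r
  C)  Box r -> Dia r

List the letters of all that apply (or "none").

C

(A) Dia Box r -> r is the dual of axiom B; it is valid on a frame exactly when R is symmetric. Such an R need not be symmetric, so not valid.
(B) Dia r -> Box Dia r is axiom 5; it is valid on a frame exactly when R is euclidean. Such an R need not be euclidean, so not valid.
(C) axiom D: valid iff R is serial. Every such R is serial — valid.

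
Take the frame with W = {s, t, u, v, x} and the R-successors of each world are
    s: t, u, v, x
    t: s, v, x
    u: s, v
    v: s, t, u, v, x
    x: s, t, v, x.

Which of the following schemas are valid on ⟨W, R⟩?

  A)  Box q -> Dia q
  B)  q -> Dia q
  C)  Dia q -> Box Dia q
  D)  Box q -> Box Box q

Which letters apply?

R is not reflexive: not s R s.
R is not transitive: s R t and t R s but not s R s.
R is not euclidean: s R t and s R u but not t R u.
R is serial: every world has an R-successor.
(A) Box q -> Dia q (axiom D) characterises the serial frames. R is serial — valid.
(B) q -> Dia q is the dual of axiom T, which corresponds to reflexivity. R is not reflexive — not valid.
(C) Dia q -> Box Dia q is axiom 5, which corresponds to the euclidean property. R is not euclidean — not valid.
(D) Box q -> Box Box q (axiom 4) characterises the transitive frames. R is not transitive — not valid.

A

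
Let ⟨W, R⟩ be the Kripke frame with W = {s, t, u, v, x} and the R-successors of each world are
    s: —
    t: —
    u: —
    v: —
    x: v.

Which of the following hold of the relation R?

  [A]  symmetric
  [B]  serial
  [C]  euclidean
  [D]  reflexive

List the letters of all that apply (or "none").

(A) not symmetric: x R v but not v R x.
(B) not serial: s has no R-successor.
(C) not euclidean: x R v and x R v but not v R v.
(D) not reflexive: not s R s.

none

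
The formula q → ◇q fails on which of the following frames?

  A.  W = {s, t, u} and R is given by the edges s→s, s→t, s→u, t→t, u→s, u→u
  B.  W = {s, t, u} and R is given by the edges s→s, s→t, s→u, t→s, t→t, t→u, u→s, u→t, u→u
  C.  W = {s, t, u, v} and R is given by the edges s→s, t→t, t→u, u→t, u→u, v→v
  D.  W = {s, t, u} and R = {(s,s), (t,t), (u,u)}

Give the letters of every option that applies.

none

The schema q → ◇q is the dual of axiom T; it is valid on a frame iff R is reflexive.
(A) R is reflexive (each world relates to itself), so the schema is valid here.
(B) R is reflexive (each world relates to itself), so the schema is valid here.
(C) R is reflexive (each world relates to itself), so the schema is valid here.
(D) R is reflexive (each world relates to itself), so the schema is valid here.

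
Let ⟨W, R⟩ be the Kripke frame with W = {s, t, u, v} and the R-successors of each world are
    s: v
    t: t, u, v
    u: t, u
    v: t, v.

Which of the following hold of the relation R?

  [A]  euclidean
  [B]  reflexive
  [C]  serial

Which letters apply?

C

(A) not euclidean: t R u and t R v but not u R v.
(B) not reflexive: not s R s.
(C) serial: every world has an R-successor.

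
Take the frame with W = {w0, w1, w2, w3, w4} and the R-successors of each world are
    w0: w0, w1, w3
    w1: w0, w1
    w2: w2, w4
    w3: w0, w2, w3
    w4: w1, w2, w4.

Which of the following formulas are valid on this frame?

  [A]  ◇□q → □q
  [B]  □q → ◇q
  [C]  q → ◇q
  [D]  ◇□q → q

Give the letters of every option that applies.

B, C

R is reflexive: each world relates to itself.
R is not symmetric: w3 R w2 but not w2 R w3.
R is not euclidean: w0 R w1 and w0 R w3 but not w1 R w3.
R is serial: every world has an R-successor.
(A) the dual of axiom 5: valid iff R is euclidean. R is not euclidean — not valid.
(B) axiom D: valid iff R is serial. R is serial — valid.
(C) q → ◇q (the dual of axiom T) characterises the reflexive frames. R is reflexive — valid.
(D) the dual of axiom B: valid iff R is symmetric. R is not symmetric — not valid.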